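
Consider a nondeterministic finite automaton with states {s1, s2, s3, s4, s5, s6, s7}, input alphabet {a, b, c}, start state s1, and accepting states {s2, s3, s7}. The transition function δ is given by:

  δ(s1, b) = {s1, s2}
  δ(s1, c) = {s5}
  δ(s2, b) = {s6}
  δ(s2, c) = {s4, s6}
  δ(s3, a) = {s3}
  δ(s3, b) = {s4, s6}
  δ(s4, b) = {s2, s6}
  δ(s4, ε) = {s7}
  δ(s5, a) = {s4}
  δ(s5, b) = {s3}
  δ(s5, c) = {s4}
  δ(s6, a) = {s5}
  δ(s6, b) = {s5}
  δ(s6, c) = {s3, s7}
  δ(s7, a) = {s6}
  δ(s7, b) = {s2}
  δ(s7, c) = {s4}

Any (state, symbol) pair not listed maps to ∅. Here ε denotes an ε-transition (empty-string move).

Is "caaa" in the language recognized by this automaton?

No

Start in {s1}.
Read 'c': s1→{s5}; now {s5}.
Read 'a': s5→{s4}; union {s4}; ε-closure = {s4, s7}.
Read 'a': s4→∅, s7→{s6}; now {s6}.
Read 'a': s6→{s5}; now {s5}.
The final set {s5} contains no accepting state.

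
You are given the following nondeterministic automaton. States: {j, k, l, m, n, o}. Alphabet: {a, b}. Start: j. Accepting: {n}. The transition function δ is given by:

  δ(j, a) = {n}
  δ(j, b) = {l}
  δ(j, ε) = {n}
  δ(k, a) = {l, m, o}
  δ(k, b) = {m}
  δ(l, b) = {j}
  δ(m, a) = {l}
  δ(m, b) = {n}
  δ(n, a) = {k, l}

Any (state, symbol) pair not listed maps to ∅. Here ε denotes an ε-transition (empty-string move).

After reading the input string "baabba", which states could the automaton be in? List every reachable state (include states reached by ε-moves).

Start: ε-closure({j}) = {j, n}.
Read 'b': {j, n} → {l}.
Read 'a': {l} → ∅.
The set is empty and remains empty for the remaining 4 symbols.

∅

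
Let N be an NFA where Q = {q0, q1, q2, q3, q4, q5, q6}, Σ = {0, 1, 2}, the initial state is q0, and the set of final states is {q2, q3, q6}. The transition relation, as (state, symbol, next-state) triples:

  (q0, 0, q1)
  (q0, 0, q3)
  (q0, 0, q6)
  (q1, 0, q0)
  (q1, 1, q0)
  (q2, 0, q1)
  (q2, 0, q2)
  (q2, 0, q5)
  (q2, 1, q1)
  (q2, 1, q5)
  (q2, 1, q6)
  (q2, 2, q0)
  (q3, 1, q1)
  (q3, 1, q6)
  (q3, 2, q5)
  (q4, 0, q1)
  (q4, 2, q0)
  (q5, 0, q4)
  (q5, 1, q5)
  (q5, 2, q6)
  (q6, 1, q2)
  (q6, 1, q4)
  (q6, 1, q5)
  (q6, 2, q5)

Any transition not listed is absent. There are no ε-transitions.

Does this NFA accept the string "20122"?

Start in {q0}.
Read '2': q0→∅; now ∅.
The set is empty and remains empty for the remaining 4 symbols.
The final set ∅ contains no accepting state.

No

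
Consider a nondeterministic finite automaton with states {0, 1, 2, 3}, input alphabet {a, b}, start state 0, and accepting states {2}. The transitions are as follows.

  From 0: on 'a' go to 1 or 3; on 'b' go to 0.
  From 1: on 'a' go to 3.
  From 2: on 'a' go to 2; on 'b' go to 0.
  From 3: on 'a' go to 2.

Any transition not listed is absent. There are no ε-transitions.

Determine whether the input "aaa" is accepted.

Yes

Start in {0}.
Read 'a': {0} → {1, 3}.
Read 'a': {1, 3} → {2, 3}.
Read 'a': {2, 3} → {2}.
The final set {2} contains the accepting state 2.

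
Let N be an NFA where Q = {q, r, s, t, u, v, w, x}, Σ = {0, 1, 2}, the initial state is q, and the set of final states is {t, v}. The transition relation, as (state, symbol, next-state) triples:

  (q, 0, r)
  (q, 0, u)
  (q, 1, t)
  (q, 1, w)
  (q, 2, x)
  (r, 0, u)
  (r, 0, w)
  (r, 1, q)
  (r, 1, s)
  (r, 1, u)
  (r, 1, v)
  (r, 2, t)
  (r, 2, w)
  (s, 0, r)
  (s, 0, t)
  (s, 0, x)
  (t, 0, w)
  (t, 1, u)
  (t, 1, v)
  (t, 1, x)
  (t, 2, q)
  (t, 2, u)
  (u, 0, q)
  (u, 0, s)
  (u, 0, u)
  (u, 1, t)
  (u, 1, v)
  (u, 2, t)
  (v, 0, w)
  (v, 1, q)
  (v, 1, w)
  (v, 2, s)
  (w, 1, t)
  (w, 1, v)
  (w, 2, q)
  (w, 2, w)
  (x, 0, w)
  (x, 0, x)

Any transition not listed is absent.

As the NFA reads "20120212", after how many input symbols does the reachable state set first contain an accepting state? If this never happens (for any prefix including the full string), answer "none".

3

Start in {q}.
Read '2': q→{x}; now {x}.
Read '0': x→{w, x}; now {w, x}.
Read '1': w→{t, v}, x→∅; now {t, v}.
None of the earlier sets intersect F, but {t, v} does.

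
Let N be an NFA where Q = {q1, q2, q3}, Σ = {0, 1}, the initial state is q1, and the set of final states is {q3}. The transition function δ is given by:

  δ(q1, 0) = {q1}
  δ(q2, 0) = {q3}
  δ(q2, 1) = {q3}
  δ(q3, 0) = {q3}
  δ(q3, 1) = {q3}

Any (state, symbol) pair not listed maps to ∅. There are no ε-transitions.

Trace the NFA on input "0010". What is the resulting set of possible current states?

Start in {q1}.
Read '0': {q1} → {q1}.
Read '0': {q1} → {q1}.
Read '1': {q1} → ∅.
The set is empty and remains empty for the remaining 1 symbol.

∅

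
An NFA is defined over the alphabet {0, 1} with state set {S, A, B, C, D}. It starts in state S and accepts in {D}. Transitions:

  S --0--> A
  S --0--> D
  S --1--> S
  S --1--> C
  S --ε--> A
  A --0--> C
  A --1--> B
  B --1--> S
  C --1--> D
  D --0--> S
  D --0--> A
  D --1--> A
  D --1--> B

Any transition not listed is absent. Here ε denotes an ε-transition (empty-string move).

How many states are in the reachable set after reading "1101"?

5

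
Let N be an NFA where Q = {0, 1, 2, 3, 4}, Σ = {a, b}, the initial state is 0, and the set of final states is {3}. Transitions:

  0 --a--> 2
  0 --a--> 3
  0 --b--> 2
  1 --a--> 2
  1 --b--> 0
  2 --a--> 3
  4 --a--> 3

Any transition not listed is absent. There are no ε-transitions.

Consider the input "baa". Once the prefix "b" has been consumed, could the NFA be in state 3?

No

Start in {0}.
Read 'b': 0→{2}; now {2}.
State 3 is not in {2}.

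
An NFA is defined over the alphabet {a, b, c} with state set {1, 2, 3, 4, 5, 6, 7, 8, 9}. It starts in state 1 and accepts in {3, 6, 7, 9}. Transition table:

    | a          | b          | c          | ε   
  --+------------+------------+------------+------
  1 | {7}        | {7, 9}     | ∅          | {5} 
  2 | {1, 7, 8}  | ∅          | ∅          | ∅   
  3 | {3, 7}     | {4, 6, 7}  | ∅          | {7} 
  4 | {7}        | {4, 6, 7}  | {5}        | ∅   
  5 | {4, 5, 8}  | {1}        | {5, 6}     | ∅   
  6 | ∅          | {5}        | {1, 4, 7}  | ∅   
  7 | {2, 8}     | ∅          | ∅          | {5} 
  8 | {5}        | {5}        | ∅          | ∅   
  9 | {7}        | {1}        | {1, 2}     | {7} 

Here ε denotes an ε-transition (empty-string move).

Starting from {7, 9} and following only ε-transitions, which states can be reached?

{5, 7, 9}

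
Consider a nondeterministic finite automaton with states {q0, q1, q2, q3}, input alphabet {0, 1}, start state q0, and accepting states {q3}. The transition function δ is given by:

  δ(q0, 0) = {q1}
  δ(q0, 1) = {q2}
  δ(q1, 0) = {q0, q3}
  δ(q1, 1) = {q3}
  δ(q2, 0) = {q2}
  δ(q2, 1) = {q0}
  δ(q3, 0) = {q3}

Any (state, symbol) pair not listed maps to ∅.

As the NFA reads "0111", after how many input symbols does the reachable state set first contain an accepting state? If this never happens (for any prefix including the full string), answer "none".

2

Start in {q0}.
Read '0': {q0} → {q1}.
Read '1': {q1} → {q3}.
None of the earlier sets intersect F, but {q3} does.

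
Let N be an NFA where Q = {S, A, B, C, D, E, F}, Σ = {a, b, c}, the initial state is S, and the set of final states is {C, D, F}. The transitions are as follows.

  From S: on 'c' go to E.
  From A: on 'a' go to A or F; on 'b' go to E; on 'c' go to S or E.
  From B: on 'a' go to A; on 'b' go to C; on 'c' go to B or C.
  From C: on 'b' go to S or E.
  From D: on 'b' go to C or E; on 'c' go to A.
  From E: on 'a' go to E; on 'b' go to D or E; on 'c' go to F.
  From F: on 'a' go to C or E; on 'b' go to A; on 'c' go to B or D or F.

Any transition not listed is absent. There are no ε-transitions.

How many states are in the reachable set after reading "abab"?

0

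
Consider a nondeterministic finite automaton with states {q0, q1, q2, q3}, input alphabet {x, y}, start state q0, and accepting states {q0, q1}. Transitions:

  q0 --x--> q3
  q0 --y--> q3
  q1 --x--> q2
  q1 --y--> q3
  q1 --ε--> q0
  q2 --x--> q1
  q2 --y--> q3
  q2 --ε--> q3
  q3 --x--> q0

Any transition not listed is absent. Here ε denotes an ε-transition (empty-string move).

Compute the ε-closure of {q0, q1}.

Begin with {q0, q1}.
No ε-moves leave this set, so the closure equals the set itself.

{q0, q1}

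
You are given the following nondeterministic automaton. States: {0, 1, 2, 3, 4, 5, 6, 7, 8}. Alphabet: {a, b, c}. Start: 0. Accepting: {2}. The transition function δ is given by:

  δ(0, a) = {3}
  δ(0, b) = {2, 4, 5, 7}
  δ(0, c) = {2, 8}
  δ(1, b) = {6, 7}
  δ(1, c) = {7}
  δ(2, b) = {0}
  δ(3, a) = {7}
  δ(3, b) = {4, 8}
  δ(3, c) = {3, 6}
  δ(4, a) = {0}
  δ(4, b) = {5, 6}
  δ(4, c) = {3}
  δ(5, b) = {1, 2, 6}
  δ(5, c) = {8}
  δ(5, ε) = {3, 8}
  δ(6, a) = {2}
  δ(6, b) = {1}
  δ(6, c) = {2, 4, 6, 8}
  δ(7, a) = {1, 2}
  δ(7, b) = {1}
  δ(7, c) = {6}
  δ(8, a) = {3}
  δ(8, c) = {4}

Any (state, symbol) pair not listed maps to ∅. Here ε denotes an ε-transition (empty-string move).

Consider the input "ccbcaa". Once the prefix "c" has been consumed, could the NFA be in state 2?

Yes

Start in {0}.
Read 'c': 0→{2, 8}; now {2, 8}.
State 2 is in {2, 8}.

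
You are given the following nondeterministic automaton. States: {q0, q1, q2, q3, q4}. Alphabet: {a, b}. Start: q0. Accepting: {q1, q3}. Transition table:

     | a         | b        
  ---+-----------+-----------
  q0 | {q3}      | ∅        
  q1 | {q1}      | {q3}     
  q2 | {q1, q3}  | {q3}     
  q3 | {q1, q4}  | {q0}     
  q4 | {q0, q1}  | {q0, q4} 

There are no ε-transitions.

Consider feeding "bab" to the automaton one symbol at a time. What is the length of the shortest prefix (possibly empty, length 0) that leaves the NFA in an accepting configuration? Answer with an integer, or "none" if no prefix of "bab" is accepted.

none

Start in {q0}.
Read 'b': q0→∅; now ∅.
The set is empty and remains empty for the remaining 2 symbols.
No reachable set along the way intersects F.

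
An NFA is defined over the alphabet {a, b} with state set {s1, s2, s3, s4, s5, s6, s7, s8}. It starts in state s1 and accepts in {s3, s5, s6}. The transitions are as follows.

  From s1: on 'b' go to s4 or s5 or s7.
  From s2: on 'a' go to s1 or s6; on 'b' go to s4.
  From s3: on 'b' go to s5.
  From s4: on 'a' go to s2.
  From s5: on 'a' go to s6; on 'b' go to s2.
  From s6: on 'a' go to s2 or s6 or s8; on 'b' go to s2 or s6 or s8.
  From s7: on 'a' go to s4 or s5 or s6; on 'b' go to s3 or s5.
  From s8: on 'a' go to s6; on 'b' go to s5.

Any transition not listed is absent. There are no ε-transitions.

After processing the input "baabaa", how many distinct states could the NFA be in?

4

Start in {s1}.
Read 'b': s1→{s4, s5, s7}; now {s4, s5, s7}.
Read 'a': s4→{s2}, s5→{s6}, s7→{s4, s5, s6}; now {s2, s4, s5, s6}.
Read 'a': s2→{s1, s6}, s4→{s2}, s5→{s6}, s6→{s2, s6, s8}; now {s1, s2, s6, s8}.
Read 'b': s1→{s4, s5, s7}, s2→{s4}, s6→{s2, s6, s8}, s8→{s5}; now {s2, s4, s5, s6, s7, s8}.
Read 'a': s2→{s1, s6}, s4→{s2}, s5→{s6}, s6→{s2, s6, s8}, s7→{s4, s5, s6}, s8→{s6}; now {s1, s2, s4, s5, s6, s8}.
Read 'a': s1→∅, s2→{s1, s6}, s4→{s2}, s5→{s6}, s6→{s2, s6, s8}, s8→{s6}; now {s1, s2, s6, s8}.
That set has 4 states.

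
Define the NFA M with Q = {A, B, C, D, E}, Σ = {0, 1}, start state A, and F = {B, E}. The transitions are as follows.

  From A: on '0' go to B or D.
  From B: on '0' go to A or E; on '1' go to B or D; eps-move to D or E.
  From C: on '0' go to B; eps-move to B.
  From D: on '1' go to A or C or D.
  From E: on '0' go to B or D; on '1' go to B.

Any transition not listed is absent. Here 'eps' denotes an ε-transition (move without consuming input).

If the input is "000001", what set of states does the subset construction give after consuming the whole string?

{A, B, C, D, E}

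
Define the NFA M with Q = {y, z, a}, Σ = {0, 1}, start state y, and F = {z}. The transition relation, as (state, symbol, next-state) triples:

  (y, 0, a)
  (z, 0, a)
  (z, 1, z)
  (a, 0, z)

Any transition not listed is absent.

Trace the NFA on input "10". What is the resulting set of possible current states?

∅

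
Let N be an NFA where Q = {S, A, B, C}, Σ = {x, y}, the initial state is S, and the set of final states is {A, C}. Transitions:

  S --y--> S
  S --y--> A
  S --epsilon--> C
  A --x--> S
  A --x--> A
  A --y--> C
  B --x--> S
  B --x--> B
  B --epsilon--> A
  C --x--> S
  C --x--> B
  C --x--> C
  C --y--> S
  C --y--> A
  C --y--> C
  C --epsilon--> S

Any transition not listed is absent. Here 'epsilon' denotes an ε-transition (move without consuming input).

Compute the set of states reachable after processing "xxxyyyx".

Start: ε-closure({S}) = {S, C}.
Read 'x': S→∅, C→{S, B, C}; union {S, B, C}; ε-closure = {S, A, B, C}.
Read 'x': S→∅, A→{S, A}, B→{S, B}, C→{S, B, C}; now {S, A, B, C}.
Read 'x': S→∅, A→{S, A}, B→{S, B}, C→{S, B, C}; now {S, A, B, C}.
Read 'y': S→{S, A}, A→{C}, B→∅, C→{S, A, C}; now {S, A, C}.
Read 'y': S→{S, A}, A→{C}, C→{S, A, C}; now {S, A, C}.
Read 'y': S→{S, A}, A→{C}, C→{S, A, C}; now {S, A, C}.
Read 'x': S→∅, A→{S, A}, C→{S, B, C}; now {S, A, B, C}.

{S, A, B, C}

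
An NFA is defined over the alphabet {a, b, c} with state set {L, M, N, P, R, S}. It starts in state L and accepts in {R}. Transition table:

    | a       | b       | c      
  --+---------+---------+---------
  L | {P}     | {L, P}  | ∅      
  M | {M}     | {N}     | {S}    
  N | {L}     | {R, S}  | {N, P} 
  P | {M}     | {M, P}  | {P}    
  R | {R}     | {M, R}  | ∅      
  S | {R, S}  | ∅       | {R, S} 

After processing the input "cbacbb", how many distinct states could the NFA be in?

0

Start in {L}.
Read 'c': L→∅; now ∅.
The set is empty and remains empty for the remaining 5 symbols.
That set has 0 states.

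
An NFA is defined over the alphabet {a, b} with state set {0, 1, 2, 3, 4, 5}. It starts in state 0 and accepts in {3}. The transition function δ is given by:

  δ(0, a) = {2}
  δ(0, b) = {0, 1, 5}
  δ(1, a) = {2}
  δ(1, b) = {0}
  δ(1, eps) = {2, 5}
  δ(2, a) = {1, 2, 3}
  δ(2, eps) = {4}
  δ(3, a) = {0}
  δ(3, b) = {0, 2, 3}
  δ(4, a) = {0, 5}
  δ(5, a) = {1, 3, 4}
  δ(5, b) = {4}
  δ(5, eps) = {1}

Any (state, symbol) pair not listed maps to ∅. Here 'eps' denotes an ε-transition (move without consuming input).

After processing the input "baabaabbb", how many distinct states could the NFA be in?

6

Start in {0}.
Read 'b': {0} → {0, 1, 2, 4, 5}.
Read 'a': {0, 1, 2, 4, 5} → {0, 1, 2, 3, 4, 5}.
Read 'a': {0, 1, 2, 3, 4, 5} → {0, 1, 2, 3, 4, 5}.
Read 'b': {0, 1, 2, 3, 4, 5} → {0, 1, 2, 3, 4, 5}.
Read 'a': {0, 1, 2, 3, 4, 5} → {0, 1, 2, 3, 4, 5}.
Read 'a': {0, 1, 2, 3, 4, 5} → {0, 1, 2, 3, 4, 5}.
Read 'b': {0, 1, 2, 3, 4, 5} → {0, 1, 2, 3, 4, 5}.
Read 'b': {0, 1, 2, 3, 4, 5} → {0, 1, 2, 3, 4, 5}.
Read 'b': {0, 1, 2, 3, 4, 5} → {0, 1, 2, 3, 4, 5}.
That set has 6 states.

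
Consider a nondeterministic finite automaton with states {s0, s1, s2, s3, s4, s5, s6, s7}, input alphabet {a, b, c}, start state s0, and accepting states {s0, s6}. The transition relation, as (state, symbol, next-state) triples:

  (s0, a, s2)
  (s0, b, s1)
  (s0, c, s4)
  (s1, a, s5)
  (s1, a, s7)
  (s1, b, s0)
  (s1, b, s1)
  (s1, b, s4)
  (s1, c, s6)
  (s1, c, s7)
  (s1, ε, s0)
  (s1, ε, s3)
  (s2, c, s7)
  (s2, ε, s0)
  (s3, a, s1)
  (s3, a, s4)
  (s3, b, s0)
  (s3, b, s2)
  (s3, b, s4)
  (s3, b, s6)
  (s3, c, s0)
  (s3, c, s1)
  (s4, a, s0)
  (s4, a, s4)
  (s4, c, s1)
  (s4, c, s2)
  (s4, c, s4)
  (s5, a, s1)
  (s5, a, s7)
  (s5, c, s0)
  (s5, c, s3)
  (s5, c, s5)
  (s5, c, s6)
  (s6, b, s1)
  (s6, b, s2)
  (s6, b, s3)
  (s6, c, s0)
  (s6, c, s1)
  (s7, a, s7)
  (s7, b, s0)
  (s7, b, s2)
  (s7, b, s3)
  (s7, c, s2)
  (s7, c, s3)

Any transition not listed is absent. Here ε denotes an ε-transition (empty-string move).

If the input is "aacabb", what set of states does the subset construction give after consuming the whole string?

{s0, s1, s2, s3, s4, s6}

Start in {s0}.
Read 'a': {s0} → {s0, s2}.
Read 'a': {s0, s2} → {s0, s2}.
Read 'c': {s0, s2} → {s4, s7}.
Read 'a': {s4, s7} → {s0, s4, s7}.
Read 'b': {s0, s4, s7} → {s0, s1, s2, s3}.
Read 'b': {s0, s1, s2, s3} → {s0, s1, s2, s3, s4, s6}.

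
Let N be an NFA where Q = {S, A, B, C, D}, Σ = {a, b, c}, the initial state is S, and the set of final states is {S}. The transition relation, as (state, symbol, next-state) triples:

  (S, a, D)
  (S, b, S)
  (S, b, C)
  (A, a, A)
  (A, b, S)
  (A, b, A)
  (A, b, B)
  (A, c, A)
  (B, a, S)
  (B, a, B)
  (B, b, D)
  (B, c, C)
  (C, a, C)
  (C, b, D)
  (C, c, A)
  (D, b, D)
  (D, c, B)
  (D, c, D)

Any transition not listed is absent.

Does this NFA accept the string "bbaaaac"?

Start in {S}.
Read 'b': S→{S, C}; now {S, C}.
Read 'b': S→{S, C}, C→{D}; now {S, C, D}.
Read 'a': S→{D}, C→{C}, D→∅; now {C, D}.
Read 'a': C→{C}, D→∅; now {C}.
Read 'a': C→{C}; now {C}.
Read 'a': C→{C}; now {C}.
Read 'c': C→{A}; now {A}.
The final set {A} contains no accepting state.

No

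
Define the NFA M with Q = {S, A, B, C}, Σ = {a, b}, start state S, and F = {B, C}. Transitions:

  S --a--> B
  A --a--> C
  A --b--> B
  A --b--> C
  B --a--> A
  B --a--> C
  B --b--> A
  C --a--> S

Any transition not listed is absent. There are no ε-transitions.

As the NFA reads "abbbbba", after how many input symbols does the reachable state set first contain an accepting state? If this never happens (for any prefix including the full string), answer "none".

Start in {S}.
Read 'a': {S} → {B}.
None of the earlier sets intersect F, but {B} does.

1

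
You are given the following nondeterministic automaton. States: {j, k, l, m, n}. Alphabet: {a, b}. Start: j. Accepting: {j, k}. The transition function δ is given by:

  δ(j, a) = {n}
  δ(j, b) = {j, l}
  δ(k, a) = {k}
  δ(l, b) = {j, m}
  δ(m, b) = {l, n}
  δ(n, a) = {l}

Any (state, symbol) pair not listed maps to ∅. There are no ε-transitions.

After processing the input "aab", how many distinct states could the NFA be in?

Start in {j}.
Read 'a': j→{n}; now {n}.
Read 'a': n→{l}; now {l}.
Read 'b': l→{j, m}; now {j, m}.
That set has 2 states.

2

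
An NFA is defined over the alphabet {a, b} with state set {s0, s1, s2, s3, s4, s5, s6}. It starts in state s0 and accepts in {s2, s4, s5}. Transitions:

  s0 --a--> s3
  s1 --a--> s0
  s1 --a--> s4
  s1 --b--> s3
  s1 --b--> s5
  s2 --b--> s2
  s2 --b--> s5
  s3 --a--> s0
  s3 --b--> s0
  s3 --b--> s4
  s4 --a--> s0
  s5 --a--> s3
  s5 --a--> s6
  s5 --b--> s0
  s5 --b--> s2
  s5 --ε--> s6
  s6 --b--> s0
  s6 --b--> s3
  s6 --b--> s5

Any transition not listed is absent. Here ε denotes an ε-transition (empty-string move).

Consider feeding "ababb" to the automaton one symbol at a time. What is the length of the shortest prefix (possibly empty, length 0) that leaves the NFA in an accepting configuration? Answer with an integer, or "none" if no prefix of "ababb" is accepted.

2

Start in {s0}.
Read 'a': s0→{s3}; now {s3}.
Read 'b': s3→{s0, s4}; now {s0, s4}.
None of the earlier sets intersect F, but {s0, s4} does.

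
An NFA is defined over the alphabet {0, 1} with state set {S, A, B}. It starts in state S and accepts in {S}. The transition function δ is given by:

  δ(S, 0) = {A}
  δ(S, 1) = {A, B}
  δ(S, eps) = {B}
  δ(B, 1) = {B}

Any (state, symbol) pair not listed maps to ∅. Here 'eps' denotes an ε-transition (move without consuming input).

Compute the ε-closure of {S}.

Begin with {S}.
ε-move S → B; add B.

{S, B}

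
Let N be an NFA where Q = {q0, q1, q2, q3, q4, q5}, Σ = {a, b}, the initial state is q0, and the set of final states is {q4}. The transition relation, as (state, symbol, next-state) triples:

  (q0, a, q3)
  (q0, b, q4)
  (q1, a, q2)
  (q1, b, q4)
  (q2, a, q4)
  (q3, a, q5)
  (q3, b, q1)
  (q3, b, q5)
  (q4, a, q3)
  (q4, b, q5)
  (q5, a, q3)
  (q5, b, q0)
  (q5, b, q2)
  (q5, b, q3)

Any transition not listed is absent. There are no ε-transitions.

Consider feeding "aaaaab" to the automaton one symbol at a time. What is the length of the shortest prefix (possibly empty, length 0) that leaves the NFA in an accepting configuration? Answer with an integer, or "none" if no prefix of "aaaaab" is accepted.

Start in {q0}.
Read 'a': q0→{q3}; now {q3}.
Read 'a': q3→{q5}; now {q5}.
Read 'a': q5→{q3}; now {q3}.
Read 'a': q3→{q5}; now {q5}.
Read 'a': q5→{q3}; now {q3}.
Read 'b': q3→{q1, q5}; now {q1, q5}.
No reachable set along the way intersects F.

none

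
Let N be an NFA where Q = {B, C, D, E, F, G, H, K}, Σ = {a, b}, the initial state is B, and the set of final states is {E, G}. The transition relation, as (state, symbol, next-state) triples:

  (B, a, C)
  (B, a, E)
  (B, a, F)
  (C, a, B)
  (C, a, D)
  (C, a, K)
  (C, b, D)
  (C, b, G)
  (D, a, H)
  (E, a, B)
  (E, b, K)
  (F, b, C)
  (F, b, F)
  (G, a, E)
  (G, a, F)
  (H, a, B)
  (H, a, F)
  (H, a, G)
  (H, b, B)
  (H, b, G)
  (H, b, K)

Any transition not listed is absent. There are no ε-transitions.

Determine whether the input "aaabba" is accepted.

Yes

Start in {B}.
Read 'a': {B} → {C, E, F}.
Read 'a': {C, E, F} → {B, D, K}.
Read 'a': {B, D, K} → {C, E, F, H}.
Read 'b': {C, E, F, H} → {B, C, D, F, G, K}.
Read 'b': {B, C, D, F, G, K} → {C, D, F, G}.
Read 'a': {C, D, F, G} → {B, D, E, F, H, K}.
The final set {B, D, E, F, H, K} contains the accepting state E.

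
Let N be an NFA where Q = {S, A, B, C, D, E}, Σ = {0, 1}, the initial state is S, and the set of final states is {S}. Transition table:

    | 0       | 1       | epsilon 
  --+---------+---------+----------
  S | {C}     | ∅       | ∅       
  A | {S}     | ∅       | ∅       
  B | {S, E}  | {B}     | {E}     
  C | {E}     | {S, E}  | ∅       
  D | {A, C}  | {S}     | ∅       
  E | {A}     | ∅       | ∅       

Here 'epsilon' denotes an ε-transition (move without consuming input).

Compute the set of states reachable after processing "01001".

∅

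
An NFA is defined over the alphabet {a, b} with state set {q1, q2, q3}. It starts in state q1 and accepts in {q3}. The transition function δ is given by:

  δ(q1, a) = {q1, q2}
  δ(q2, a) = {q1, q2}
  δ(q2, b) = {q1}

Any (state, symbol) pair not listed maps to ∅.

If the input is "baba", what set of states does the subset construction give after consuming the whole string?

∅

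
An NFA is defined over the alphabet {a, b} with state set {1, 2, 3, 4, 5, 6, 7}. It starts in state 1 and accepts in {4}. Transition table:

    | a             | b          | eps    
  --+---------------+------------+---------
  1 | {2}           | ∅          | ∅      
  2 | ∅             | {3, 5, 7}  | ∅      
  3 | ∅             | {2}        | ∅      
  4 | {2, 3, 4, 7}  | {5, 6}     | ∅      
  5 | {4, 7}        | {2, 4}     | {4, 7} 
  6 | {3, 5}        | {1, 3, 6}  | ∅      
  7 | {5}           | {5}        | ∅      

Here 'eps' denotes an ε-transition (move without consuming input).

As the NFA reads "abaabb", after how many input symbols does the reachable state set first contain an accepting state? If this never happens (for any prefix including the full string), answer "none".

2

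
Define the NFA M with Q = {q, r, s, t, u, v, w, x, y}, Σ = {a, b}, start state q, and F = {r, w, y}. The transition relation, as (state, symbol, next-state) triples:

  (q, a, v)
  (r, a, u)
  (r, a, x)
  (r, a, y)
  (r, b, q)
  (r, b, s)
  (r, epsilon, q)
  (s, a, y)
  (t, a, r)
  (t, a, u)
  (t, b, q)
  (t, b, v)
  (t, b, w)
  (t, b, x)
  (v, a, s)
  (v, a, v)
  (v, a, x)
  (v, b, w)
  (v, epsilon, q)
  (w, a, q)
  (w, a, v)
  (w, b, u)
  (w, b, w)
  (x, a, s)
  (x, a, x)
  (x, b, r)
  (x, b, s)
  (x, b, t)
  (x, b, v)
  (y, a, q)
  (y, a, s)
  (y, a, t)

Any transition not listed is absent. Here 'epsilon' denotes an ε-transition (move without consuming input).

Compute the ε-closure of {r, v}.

Begin with {r, v}.
ε-move r → q; add q.

{q, r, v}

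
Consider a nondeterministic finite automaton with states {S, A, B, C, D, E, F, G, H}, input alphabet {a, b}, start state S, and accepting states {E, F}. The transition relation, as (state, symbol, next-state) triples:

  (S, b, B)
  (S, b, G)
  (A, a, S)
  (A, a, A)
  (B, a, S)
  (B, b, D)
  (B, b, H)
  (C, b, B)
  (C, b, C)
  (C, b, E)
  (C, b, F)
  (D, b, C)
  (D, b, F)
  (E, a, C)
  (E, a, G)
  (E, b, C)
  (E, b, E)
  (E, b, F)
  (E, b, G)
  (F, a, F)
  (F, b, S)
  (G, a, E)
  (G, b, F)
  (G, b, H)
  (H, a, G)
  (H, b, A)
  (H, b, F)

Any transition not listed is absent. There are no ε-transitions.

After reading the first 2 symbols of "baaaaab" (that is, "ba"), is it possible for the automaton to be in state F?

No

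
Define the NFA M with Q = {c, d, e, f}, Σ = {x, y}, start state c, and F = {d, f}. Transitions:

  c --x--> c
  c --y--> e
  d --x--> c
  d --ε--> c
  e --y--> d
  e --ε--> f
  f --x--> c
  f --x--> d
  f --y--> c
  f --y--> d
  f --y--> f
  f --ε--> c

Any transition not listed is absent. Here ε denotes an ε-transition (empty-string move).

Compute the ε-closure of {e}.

Begin with {e}.
ε-move e → f; add f.
ε-move f → c; add c.

{c, e, f}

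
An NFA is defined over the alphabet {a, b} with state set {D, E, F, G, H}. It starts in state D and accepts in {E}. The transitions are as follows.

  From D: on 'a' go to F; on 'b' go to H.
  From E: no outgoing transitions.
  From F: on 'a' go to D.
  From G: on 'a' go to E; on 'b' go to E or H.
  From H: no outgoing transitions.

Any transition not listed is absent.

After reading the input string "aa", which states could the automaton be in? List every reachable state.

Start in {D}.
Read 'a': {D} → {F}.
Read 'a': {F} → {D}.

{D}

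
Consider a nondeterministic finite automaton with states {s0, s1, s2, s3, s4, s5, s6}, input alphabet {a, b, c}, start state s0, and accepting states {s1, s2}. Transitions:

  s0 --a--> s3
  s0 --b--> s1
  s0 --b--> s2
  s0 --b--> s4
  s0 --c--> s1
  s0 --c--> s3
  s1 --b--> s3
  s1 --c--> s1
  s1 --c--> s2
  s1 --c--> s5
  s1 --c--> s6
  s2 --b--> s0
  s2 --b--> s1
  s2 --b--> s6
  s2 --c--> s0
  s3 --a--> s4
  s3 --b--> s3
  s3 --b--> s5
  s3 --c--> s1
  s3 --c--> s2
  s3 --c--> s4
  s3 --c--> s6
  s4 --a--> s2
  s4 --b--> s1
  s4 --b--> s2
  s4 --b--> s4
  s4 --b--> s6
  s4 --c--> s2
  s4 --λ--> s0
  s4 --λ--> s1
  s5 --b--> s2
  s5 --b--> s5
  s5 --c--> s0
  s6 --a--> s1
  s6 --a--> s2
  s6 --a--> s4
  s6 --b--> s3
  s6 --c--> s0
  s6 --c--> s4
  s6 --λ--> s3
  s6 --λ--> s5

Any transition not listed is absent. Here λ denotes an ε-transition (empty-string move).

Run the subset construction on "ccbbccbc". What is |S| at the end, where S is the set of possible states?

7

Start in {s0}.
Read 'c': s0→{s1, s3}; now {s1, s3}.
Read 'c': s1→{s1, s2, s5, s6}, s3→{s1, s2, s4, s6}; union {s1, s2, s4, s5, s6}; ε-closure = {s0, s1, s2, s3, s4, s5, s6}.
Read 'b': s0→{s1, s2, s4}, s1→{s3}, s2→{s0, s1, s6}, s3→{s3, s5}, s4→{s1, s2, s4, s6}, s5→{s2, s5}, s6→{s3}; now {s0, s1, s2, s3, s4, s5, s6}.
Read 'b': s0→{s1, s2, s4}, s1→{s3}, s2→{s0, s1, s6}, s3→{s3, s5}, s4→{s1, s2, s4, s6}, s5→{s2, s5}, s6→{s3}; now {s0, s1, s2, s3, s4, s5, s6}.
Read 'c': s0→{s1, s3}, s1→{s1, s2, s5, s6}, s2→{s0}, s3→{s1, s2, s4, s6}, s4→{s2}, s5→{s0}, s6→{s0, s4}; now {s0, s1, s2, s3, s4, s5, s6}.
Read 'c': s0→{s1, s3}, s1→{s1, s2, s5, s6}, s2→{s0}, s3→{s1, s2, s4, s6}, s4→{s2}, s5→{s0}, s6→{s0, s4}; now {s0, s1, s2, s3, s4, s5, s6}.
Read 'b': s0→{s1, s2, s4}, s1→{s3}, s2→{s0, s1, s6}, s3→{s3, s5}, s4→{s1, s2, s4, s6}, s5→{s2, s5}, s6→{s3}; now {s0, s1, s2, s3, s4, s5, s6}.
Read 'c': s0→{s1, s3}, s1→{s1, s2, s5, s6}, s2→{s0}, s3→{s1, s2, s4, s6}, s4→{s2}, s5→{s0}, s6→{s0, s4}; now {s0, s1, s2, s3, s4, s5, s6}.
That set has 7 states.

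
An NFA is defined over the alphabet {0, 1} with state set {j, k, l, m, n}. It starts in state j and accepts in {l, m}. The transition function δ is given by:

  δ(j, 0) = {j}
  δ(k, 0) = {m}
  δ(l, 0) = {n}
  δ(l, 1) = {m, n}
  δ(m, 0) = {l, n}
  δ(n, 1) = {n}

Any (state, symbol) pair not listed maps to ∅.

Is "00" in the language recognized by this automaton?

No

Start in {j}.
Read '0': j→{j}; now {j}.
Read '0': j→{j}; now {j}.
The final set {j} contains no accepting state.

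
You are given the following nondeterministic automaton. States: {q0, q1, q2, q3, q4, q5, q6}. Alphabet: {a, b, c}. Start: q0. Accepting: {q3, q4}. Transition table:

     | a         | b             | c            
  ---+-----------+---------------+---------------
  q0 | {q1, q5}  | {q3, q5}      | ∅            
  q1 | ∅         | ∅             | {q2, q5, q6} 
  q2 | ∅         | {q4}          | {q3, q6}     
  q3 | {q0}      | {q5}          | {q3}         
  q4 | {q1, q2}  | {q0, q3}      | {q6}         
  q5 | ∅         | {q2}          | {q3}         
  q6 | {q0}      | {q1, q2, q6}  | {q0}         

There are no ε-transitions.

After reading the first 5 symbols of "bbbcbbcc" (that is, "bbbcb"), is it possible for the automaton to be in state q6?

Yes

Start in {q0}.
Read 'b': q0→{q3, q5}; now {q3, q5}.
Read 'b': q3→{q5}, q5→{q2}; now {q2, q5}.
Read 'b': q2→{q4}, q5→{q2}; now {q2, q4}.
Read 'c': q2→{q3, q6}, q4→{q6}; now {q3, q6}.
Read 'b': q3→{q5}, q6→{q1, q2, q6}; now {q1, q2, q5, q6}.
State q6 is in {q1, q2, q5, q6}.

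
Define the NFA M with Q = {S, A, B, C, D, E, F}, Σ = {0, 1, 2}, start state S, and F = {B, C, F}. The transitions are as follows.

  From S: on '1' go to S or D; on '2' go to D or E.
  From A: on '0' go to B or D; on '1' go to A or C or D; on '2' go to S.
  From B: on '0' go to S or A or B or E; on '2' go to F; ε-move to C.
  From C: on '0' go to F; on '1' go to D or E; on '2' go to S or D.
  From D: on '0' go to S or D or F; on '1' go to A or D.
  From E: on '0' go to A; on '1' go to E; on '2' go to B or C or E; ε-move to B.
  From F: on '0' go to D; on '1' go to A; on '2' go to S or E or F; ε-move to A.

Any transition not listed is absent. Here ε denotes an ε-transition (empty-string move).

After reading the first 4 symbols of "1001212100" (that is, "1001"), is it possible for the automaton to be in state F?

Start in {S}.
Read '1': S→{S, D}; now {S, D}.
Read '0': S→∅, D→{S, D, F}; union {S, D, F}; ε-closure = {S, A, D, F}.
Read '0': S→∅, A→{B, D}, D→{S, D, F}, F→{D}; union {S, B, D, F}; ε-closure = {S, A, B, C, D, F}.
Read '1': S→{S, D}, A→{A, C, D}, B→∅, C→{D, E}, D→{A, D}, F→{A}; union {S, A, C, D, E}; ε-closure = {S, A, B, C, D, E}.
State F is not in {S, A, B, C, D, E}.

No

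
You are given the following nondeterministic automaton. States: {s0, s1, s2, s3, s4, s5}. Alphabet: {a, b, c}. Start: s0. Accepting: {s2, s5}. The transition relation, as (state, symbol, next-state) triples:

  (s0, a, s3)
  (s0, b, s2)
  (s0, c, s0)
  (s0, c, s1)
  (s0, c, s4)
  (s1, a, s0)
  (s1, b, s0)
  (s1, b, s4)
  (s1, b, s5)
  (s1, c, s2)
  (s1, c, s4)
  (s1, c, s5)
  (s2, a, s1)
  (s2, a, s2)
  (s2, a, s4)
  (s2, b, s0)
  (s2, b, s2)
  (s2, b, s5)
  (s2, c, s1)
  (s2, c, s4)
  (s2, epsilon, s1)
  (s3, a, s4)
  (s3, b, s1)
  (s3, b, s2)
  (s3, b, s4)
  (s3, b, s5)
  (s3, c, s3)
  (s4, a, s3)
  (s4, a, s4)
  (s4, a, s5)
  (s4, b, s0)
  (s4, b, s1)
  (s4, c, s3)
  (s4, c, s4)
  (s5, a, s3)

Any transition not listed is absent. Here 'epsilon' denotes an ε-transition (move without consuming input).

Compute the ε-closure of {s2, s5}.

Begin with {s2, s5}.
ε-move s2 → s1; add s1.

{s1, s2, s5}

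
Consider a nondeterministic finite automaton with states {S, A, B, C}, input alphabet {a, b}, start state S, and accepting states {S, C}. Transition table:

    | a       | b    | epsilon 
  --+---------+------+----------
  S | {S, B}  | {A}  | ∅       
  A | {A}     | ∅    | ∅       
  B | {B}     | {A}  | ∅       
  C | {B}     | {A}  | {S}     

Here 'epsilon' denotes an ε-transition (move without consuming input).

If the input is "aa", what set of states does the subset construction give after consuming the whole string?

Start in {S}.
Read 'a': S→{S, B}; now {S, B}.
Read 'a': S→{S, B}, B→{B}; now {S, B}.

{S, B}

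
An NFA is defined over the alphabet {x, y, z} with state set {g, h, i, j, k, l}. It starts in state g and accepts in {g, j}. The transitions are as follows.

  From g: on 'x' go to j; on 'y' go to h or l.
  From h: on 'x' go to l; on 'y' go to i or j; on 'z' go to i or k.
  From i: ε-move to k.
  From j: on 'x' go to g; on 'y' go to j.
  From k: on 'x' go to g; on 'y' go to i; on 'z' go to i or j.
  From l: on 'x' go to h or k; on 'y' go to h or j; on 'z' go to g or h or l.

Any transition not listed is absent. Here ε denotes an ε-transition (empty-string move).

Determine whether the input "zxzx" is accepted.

Start in {g}.
Read 'z': {g} → ∅.
The set is empty and remains empty for the remaining 3 symbols.
The final set ∅ contains no accepting state.

No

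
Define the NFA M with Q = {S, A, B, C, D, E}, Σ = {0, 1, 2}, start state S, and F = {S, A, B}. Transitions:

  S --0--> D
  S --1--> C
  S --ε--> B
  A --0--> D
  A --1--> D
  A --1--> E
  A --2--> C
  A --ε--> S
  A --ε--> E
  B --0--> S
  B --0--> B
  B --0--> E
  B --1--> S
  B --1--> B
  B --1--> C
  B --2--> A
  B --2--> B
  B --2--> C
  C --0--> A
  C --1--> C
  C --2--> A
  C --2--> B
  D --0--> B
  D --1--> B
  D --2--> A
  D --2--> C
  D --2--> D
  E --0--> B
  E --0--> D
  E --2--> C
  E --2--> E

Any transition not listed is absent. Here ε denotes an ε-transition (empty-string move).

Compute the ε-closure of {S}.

{S, B}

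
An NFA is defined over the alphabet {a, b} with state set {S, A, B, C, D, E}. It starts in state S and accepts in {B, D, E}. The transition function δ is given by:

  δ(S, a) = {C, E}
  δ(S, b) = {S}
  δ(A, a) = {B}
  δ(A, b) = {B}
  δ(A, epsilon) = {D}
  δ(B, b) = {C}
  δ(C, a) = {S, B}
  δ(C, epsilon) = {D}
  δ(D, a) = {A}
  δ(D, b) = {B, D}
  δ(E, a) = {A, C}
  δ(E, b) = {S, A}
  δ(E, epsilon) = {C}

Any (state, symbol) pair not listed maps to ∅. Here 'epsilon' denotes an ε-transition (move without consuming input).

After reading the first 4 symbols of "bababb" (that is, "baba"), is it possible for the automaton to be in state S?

No

Start in {S}.
Read 'b': S→{S}; now {S}.
Read 'a': S→{C, E}; union {C, E}; ε-closure = {C, D, E}.
Read 'b': C→∅, D→{B, D}, E→{S, A}; now {S, A, B, D}.
Read 'a': S→{C, E}, A→{B}, B→∅, D→{A}; union {A, B, C, E}; ε-closure = {A, B, C, D, E}.
State S is not in {A, B, C, D, E}.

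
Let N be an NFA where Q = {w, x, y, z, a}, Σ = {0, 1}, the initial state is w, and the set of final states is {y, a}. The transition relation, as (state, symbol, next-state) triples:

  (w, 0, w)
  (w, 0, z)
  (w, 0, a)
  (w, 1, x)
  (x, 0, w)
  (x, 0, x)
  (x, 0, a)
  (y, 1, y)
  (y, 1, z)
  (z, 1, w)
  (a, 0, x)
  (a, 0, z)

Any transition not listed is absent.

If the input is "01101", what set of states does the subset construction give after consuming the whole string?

{x}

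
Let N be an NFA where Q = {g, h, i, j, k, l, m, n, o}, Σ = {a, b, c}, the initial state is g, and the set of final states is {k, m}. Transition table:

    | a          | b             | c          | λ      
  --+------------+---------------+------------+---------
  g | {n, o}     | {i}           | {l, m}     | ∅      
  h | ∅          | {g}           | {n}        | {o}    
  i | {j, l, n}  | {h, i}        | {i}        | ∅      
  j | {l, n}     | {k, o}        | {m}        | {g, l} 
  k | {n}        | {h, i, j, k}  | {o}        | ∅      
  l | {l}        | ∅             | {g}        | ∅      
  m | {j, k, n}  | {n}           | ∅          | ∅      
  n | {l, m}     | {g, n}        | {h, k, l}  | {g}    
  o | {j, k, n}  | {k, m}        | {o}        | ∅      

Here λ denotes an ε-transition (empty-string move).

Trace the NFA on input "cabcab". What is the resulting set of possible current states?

{g, h, i, j, k, l, m, n, o}

Start in {g}.
Read 'c': {g} → {l, m}.
Read 'a': {l, m} → {g, j, k, l, n}.
Read 'b': {g, j, k, l, n} → {g, h, i, j, k, l, n, o}.
Read 'c': {g, h, i, j, k, l, n, o} → {g, h, i, k, l, m, n, o}.
Read 'a': {g, h, i, k, l, m, n, o} → {g, j, k, l, m, n, o}.
Read 'b': {g, j, k, l, m, n, o} → {g, h, i, j, k, l, m, n, o}.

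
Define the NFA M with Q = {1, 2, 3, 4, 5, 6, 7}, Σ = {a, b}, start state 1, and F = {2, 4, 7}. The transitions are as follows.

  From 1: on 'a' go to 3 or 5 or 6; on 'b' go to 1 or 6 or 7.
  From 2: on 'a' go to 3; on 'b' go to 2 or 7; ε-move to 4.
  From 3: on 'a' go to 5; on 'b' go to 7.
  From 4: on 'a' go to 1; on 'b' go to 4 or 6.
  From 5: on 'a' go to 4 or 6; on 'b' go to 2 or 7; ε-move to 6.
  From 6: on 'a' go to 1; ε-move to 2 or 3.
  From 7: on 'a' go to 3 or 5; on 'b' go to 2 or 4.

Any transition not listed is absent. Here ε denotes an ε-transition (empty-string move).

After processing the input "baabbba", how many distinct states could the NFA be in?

6

Start in {1}.
Read 'b': 1→{1, 6, 7}; union {1, 6, 7}; ε-closure = {1, 2, 3, 4, 6, 7}.
Read 'a': 1→{3, 5, 6}, 2→{3}, 3→{5}, 4→{1}, 6→{1}, 7→{3, 5}; union {1, 3, 5, 6}; ε-closure = {1, 2, 3, 4, 5, 6}.
Read 'a': 1→{3, 5, 6}, 2→{3}, 3→{5}, 4→{1}, 5→{4, 6}, 6→{1}; union {1, 3, 4, 5, 6}; ε-closure = {1, 2, 3, 4, 5, 6}.
Read 'b': 1→{1, 6, 7}, 2→{2, 7}, 3→{7}, 4→{4, 6}, 5→{2, 7}, 6→∅; union {1, 2, 4, 6, 7}; ε-closure = {1, 2, 3, 4, 6, 7}.
Read 'b': 1→{1, 6, 7}, 2→{2, 7}, 3→{7}, 4→{4, 6}, 6→∅, 7→{2, 4}; union {1, 2, 4, 6, 7}; ε-closure = {1, 2, 3, 4, 6, 7}.
Read 'b': 1→{1, 6, 7}, 2→{2, 7}, 3→{7}, 4→{4, 6}, 6→∅, 7→{2, 4}; union {1, 2, 4, 6, 7}; ε-closure = {1, 2, 3, 4, 6, 7}.
Read 'a': 1→{3, 5, 6}, 2→{3}, 3→{5}, 4→{1}, 6→{1}, 7→{3, 5}; union {1, 3, 5, 6}; ε-closure = {1, 2, 3, 4, 5, 6}.
That set has 6 states.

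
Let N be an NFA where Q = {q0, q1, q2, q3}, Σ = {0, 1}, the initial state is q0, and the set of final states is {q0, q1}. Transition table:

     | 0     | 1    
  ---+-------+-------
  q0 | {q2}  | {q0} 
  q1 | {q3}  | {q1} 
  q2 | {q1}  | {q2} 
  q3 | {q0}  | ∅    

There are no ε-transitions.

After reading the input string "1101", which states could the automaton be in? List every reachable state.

{q2}

Start in {q0}.
Read '1': q0→{q0}; now {q0}.
Read '1': q0→{q0}; now {q0}.
Read '0': q0→{q2}; now {q2}.
Read '1': q2→{q2}; now {q2}.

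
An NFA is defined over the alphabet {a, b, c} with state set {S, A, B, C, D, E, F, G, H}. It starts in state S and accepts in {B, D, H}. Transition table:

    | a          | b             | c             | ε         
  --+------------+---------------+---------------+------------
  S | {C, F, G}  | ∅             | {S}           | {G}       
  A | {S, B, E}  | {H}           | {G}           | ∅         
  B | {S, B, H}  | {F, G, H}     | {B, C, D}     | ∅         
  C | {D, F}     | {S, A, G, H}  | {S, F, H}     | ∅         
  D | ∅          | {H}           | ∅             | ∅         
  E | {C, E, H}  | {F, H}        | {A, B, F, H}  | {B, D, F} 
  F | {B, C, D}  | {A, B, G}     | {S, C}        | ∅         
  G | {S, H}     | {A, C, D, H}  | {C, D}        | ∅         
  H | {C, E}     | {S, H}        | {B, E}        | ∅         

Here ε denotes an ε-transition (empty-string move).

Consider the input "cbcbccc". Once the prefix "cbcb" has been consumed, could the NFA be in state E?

No

Start: ε-closure({S}) = {S, G}.
Read 'c': S→{S}, G→{C, D}; union {S, C, D}; ε-closure = {S, C, D, G}.
Read 'b': S→∅, C→{S, A, G, H}, D→{H}, G→{A, C, D, H}; now {S, A, C, D, G, H}.
Read 'c': S→{S}, A→{G}, C→{S, F, H}, D→∅, G→{C, D}, H→{B, E}; now {S, B, C, D, E, F, G, H}.
Read 'b': S→∅, B→{F, G, H}, C→{S, A, G, H}, D→{H}, E→{F, H}, F→{A, B, G}, G→{A, C, D, H}, H→{S, H}; now {S, A, B, C, D, F, G, H}.
State E is not in {S, A, B, C, D, F, G, H}.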